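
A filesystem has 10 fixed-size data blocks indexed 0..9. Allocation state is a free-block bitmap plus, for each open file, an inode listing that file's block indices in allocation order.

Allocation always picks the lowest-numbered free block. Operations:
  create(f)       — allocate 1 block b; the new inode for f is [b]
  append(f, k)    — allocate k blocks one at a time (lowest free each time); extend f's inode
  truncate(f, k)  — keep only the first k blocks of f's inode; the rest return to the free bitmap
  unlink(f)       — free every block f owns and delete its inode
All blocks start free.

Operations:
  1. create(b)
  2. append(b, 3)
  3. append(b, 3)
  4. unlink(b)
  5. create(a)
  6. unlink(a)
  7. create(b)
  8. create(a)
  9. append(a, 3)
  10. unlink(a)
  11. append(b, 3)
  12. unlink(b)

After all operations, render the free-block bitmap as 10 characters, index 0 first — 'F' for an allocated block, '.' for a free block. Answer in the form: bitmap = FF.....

bitmap = ..........

after create(b) → b:[0]  free=[F.........]
after append(b, 3) → b:[0, 1, 2, 3]  free=[FFFF......]
after append(b, 3) → b:[0, 1, 2, 3, 4, 5, 6]  free=[FFFFFFF...]
after unlink(b) →   free=[..........]
after create(a) → a:[0]  free=[F.........]
after unlink(a) →   free=[..........]
after create(b) → b:[0]  free=[F.........]
after create(a) → a:[1], b:[0]  free=[FF........]
after append(a, 3) → a:[1, 2, 3, 4], b:[0]  free=[FFFFF.....]
after unlink(a) → b:[0]  free=[F.........]
after append(b, 3) → b:[0, 1, 2, 3]  free=[FFFF......]
after unlink(b) →   free=[..........]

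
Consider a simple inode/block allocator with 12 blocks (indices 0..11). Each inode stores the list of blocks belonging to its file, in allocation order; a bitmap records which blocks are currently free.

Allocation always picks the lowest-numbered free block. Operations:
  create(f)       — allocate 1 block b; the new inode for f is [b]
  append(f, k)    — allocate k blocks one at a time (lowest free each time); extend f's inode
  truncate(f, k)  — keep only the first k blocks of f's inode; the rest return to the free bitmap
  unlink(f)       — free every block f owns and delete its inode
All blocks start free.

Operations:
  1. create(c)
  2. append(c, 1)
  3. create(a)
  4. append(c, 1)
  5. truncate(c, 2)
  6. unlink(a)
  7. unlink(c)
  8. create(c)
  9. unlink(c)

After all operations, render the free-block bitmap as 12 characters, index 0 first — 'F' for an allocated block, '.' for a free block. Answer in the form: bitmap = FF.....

bitmap = ............

  1. create(c)  ⇒  F...........  {c→[0]}
  2. append(c, 1)  ⇒  FF..........  {c→[0, 1]}
  3. create(a)  ⇒  FFF.........  {a→[2]; c→[0, 1]}
  4. append(c, 1)  ⇒  FFFF........  {a→[2]; c→[0, 1, 3]}
  5. truncate(c, 2)  ⇒  FFF.........  {a→[2]; c→[0, 1]}
  6. unlink(a)  ⇒  FF..........  {c→[0, 1]}
  7. unlink(c)  ⇒  ............  {}
  8. create(c)  ⇒  F...........  {c→[0]}
  9. unlink(c)  ⇒  ............  {}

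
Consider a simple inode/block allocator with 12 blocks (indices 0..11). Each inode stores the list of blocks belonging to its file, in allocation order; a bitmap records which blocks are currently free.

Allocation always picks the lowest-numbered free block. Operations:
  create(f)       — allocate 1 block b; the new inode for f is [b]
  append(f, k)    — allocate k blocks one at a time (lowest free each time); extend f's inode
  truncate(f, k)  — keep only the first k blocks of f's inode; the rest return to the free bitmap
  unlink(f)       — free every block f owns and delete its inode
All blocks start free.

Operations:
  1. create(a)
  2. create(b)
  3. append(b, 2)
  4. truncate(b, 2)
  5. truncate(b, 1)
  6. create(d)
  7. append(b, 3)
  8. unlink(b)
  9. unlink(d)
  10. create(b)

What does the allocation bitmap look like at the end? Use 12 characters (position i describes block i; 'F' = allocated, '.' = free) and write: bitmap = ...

  1. create(a)  ⇒  F...........  {a→[0]}
  2. create(b)  ⇒  FF..........  {a→[0]; b→[1]}
  3. append(b, 2)  ⇒  FFFF........  {a→[0]; b→[1, 2, 3]}
  4. truncate(b, 2)  ⇒  FFF.........  {a→[0]; b→[1, 2]}
  5. truncate(b, 1)  ⇒  FF..........  {a→[0]; b→[1]}
  6. create(d)  ⇒  FFF.........  {a→[0]; b→[1]; d→[2]}
  7. append(b, 3)  ⇒  FFFFFF......  {a→[0]; b→[1, 3, 4, 5]; d→[2]}
  8. unlink(b)  ⇒  F.F.........  {a→[0]; d→[2]}
  9. unlink(d)  ⇒  F...........  {a→[0]}
  10. create(b)  ⇒  FF..........  {a→[0]; b→[1]}

bitmap = FF..........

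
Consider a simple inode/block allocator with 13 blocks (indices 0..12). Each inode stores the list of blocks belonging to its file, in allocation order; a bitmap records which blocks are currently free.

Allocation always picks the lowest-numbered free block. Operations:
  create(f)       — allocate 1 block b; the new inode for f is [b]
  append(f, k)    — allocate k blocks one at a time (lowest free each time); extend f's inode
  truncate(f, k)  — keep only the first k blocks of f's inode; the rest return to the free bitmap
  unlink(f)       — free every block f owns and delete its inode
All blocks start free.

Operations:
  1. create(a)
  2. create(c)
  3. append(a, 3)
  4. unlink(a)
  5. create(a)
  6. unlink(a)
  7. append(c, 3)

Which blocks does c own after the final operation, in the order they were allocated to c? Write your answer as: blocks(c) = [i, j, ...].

create(a): bitmap=F............ | a=[0]
create(c): bitmap=FF........... | a=[0] c=[1]
append(a, 3): bitmap=FFFFF........ | a=[0, 2, 3, 4] c=[1]
unlink(a): bitmap=.F........... | c=[1]
create(a): bitmap=FF........... | a=[0] c=[1]
unlink(a): bitmap=.F........... | c=[1]
append(c, 3): bitmap=FFFF......... | c=[1, 0, 2, 3]

blocks(c) = [1, 0, 2, 3]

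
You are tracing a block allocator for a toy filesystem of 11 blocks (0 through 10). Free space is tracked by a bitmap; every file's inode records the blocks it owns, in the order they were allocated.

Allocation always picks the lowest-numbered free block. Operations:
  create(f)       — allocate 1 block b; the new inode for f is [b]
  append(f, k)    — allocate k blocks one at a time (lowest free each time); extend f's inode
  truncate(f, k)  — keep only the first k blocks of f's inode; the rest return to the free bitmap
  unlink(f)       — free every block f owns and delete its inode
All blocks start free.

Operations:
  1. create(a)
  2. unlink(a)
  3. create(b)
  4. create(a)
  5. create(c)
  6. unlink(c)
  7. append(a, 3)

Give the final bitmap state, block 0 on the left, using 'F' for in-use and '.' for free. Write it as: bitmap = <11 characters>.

bitmap = FFFFF......

  1. create(a)  ⇒  F..........  {a→[0]}
  2. unlink(a)  ⇒  ...........  {}
  3. create(b)  ⇒  F..........  {b→[0]}
  4. create(a)  ⇒  FF.........  {a→[1]; b→[0]}
  5. create(c)  ⇒  FFF........  {a→[1]; b→[0]; c→[2]}
  6. unlink(c)  ⇒  FF.........  {a→[1]; b→[0]}
  7. append(a, 3)  ⇒  FFFFF......  {a→[1, 2, 3, 4]; b→[0]}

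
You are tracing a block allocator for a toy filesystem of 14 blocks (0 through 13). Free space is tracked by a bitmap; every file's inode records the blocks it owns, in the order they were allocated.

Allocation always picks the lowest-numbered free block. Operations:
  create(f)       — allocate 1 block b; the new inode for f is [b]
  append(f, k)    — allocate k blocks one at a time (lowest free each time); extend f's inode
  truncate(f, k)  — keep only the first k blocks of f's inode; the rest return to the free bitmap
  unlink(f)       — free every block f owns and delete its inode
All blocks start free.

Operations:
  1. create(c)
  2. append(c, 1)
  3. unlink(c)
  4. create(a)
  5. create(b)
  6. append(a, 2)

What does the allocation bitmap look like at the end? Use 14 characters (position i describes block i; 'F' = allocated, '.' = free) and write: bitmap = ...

bitmap = FFFF..........

create(c): bitmap=F............. | c=[0]
append(c, 1): bitmap=FF............ | c=[0, 1]
unlink(c): bitmap=.............. | 
create(a): bitmap=F............. | a=[0]
create(b): bitmap=FF............ | a=[0] b=[1]
append(a, 2): bitmap=FFFF.......... | a=[0, 2, 3] b=[1]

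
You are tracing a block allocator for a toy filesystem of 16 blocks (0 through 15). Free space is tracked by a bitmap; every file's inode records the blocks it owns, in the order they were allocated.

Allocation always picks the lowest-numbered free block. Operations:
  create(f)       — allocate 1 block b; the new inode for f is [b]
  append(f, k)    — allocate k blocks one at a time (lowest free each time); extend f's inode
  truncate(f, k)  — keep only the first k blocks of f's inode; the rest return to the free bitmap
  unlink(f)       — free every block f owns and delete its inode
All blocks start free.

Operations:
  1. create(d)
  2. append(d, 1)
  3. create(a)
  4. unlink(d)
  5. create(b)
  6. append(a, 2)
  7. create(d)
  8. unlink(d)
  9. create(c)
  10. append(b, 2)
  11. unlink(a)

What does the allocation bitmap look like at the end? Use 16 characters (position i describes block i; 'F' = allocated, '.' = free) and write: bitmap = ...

[1] create(d) — d=0 (map F...............)
[2] append(d, 1) — d=0,1 (map FF..............)
[3] create(a) — a=2 d=0,1 (map FFF.............)
[4] unlink(d) — a=2 (map ..F.............)
[5] create(b) — a=2 b=0 (map F.F.............)
[6] append(a, 2) — a=2,1,3 b=0 (map FFFF............)
[7] create(d) — a=2,1,3 b=0 d=4 (map FFFFF...........)
[8] unlink(d) — a=2,1,3 b=0 (map FFFF............)
[9] create(c) — a=2,1,3 b=0 c=4 (map FFFFF...........)
[10] append(b, 2) — a=2,1,3 b=0,5,6 c=4 (map FFFFFFF.........)
[11] unlink(a) — b=0,5,6 c=4 (map F...FFF.........)

bitmap = F...FFF.........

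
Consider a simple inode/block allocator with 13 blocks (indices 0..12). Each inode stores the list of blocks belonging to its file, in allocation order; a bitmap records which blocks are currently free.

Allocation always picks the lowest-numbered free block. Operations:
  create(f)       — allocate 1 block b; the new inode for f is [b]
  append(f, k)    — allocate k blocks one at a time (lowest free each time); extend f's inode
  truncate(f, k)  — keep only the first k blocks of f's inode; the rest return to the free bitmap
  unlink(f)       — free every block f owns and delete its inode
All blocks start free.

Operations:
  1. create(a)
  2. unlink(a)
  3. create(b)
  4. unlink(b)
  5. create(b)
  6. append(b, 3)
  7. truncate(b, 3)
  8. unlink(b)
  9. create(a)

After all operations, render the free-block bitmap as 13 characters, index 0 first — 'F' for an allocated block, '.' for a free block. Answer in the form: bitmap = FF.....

bitmap = F............

after create(a) → a:[0]  free=[F............]
after unlink(a) →   free=[.............]
after create(b) → b:[0]  free=[F............]
after unlink(b) →   free=[.............]
after create(b) → b:[0]  free=[F............]
after append(b, 3) → b:[0, 1, 2, 3]  free=[FFFF.........]
after truncate(b, 3) → b:[0, 1, 2]  free=[FFF..........]
after unlink(b) →   free=[.............]
after create(a) → a:[0]  free=[F............]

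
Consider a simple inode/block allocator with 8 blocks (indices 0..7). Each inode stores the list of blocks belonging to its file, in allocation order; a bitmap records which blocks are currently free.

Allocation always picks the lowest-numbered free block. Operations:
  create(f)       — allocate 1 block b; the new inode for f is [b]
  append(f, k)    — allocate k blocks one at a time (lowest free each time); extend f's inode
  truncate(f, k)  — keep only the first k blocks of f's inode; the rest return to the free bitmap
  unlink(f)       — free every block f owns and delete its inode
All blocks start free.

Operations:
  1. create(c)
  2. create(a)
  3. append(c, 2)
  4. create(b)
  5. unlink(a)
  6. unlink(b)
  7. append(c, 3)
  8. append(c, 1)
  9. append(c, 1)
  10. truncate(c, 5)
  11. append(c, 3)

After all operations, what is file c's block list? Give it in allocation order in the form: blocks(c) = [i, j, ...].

  1. create(c)  ⇒  F.......  {c→[0]}
  2. create(a)  ⇒  FF......  {a→[1]; c→[0]}
  3. append(c, 2)  ⇒  FFFF....  {a→[1]; c→[0, 2, 3]}
  4. create(b)  ⇒  FFFFF...  {a→[1]; b→[4]; c→[0, 2, 3]}
  5. unlink(a)  ⇒  F.FFF...  {b→[4]; c→[0, 2, 3]}
  6. unlink(b)  ⇒  F.FF....  {c→[0, 2, 3]}
  7. append(c, 3)  ⇒  FFFFFF..  {c→[0, 2, 3, 1, 4, 5]}
  8. append(c, 1)  ⇒  FFFFFFF.  {c→[0, 2, 3, 1, 4, 5, 6]}
  9. append(c, 1)  ⇒  FFFFFFFF  {c→[0, 2, 3, 1, 4, 5, 6, 7]}
  10. truncate(c, 5)  ⇒  FFFFF...  {c→[0, 2, 3, 1, 4]}
  11. append(c, 3)  ⇒  FFFFFFFF  {c→[0, 2, 3, 1, 4, 5, 6, 7]}

blocks(c) = [0, 2, 3, 1, 4, 5, 6, 7]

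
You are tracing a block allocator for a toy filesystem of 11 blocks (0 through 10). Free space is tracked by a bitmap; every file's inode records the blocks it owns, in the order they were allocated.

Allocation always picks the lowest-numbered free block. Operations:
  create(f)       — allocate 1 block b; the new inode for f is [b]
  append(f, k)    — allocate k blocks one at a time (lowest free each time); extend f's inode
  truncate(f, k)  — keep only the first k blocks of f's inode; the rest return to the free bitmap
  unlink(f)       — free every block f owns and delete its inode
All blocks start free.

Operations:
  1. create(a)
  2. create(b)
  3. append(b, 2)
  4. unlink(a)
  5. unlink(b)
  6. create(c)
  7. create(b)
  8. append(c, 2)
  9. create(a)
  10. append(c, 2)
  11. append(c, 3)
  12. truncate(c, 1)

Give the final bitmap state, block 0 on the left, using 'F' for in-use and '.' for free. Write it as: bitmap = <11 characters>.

  1. create(a)  ⇒  F..........  {a→[0]}
  2. create(b)  ⇒  FF.........  {a→[0]; b→[1]}
  3. append(b, 2)  ⇒  FFFF.......  {a→[0]; b→[1, 2, 3]}
  4. unlink(a)  ⇒  .FFF.......  {b→[1, 2, 3]}
  5. unlink(b)  ⇒  ...........  {}
  6. create(c)  ⇒  F..........  {c→[0]}
  7. create(b)  ⇒  FF.........  {b→[1]; c→[0]}
  8. append(c, 2)  ⇒  FFFF.......  {b→[1]; c→[0, 2, 3]}
  9. create(a)  ⇒  FFFFF......  {a→[4]; b→[1]; c→[0, 2, 3]}
  10. append(c, 2)  ⇒  FFFFFFF....  {a→[4]; b→[1]; c→[0, 2, 3, 5, 6]}
  11. append(c, 3)  ⇒  FFFFFFFFFF.  {a→[4]; b→[1]; c→[0, 2, 3, 5, 6, 7, 8, 9]}
  12. truncate(c, 1)  ⇒  FF..F......  {a→[4]; b→[1]; c→[0]}

bitmap = FF..F......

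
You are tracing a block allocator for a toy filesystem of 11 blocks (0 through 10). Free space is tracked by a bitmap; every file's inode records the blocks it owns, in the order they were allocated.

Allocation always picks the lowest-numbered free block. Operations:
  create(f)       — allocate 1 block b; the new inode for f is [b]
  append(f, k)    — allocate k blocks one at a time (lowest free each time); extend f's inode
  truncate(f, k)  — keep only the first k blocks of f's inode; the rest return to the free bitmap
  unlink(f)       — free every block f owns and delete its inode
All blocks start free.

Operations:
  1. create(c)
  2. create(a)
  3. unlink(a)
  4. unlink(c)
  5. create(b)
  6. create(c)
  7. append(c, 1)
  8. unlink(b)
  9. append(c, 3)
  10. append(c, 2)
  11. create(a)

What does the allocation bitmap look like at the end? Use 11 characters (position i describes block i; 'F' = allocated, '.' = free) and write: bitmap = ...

after create(c) → c:[0]  free=[F..........]
after create(a) → a:[1], c:[0]  free=[FF.........]
after unlink(a) → c:[0]  free=[F..........]
after unlink(c) →   free=[...........]
after create(b) → b:[0]  free=[F..........]
after create(c) → b:[0], c:[1]  free=[FF.........]
after append(c, 1) → b:[0], c:[1, 2]  free=[FFF........]
after unlink(b) → c:[1, 2]  free=[.FF........]
after append(c, 3) → c:[1, 2, 0, 3, 4]  free=[FFFFF......]
after append(c, 2) → c:[1, 2, 0, 3, 4, 5, 6]  free=[FFFFFFF....]
after create(a) → a:[7], c:[1, 2, 0, 3, 4, 5, 6]  free=[FFFFFFFF...]

bitmap = FFFFFFFF...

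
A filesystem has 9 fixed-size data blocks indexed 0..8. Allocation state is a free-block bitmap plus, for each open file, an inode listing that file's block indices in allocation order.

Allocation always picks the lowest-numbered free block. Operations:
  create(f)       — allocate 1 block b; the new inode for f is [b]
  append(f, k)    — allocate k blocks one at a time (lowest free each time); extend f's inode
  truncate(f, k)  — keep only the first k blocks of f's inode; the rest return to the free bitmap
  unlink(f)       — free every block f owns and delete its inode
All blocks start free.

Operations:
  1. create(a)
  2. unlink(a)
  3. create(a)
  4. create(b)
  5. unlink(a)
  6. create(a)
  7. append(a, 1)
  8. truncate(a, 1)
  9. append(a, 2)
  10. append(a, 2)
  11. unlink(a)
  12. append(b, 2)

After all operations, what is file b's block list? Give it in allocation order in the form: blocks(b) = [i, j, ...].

[1] create(a) — a=0 (map F........)
[2] unlink(a) —  (map .........)
[3] create(a) — a=0 (map F........)
[4] create(b) — a=0 b=1 (map FF.......)
[5] unlink(a) — b=1 (map .F.......)
[6] create(a) — a=0 b=1 (map FF.......)
[7] append(a, 1) — a=0,2 b=1 (map FFF......)
[8] truncate(a, 1) — a=0 b=1 (map FF.......)
[9] append(a, 2) — a=0,2,3 b=1 (map FFFF.....)
[10] append(a, 2) — a=0,2,3,4,5 b=1 (map FFFFFF...)
[11] unlink(a) — b=1 (map .F.......)
[12] append(b, 2) — b=1,0,2 (map FFF......)

blocks(b) = [1, 0, 2]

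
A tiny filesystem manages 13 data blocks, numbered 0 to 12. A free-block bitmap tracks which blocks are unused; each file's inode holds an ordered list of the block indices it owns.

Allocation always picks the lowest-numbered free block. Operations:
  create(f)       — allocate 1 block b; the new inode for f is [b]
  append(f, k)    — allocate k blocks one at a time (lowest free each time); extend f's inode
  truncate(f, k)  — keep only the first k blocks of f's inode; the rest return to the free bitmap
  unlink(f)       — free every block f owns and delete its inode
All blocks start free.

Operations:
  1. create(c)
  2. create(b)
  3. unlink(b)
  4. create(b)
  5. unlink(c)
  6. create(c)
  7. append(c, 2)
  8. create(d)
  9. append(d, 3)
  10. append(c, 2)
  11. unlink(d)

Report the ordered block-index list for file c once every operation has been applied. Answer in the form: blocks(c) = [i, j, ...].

blocks(c) = [0, 2, 3, 8, 9]

  1. create(c)  ⇒  F............  {c→[0]}
  2. create(b)  ⇒  FF...........  {b→[1]; c→[0]}
  3. unlink(b)  ⇒  F............  {c→[0]}
  4. create(b)  ⇒  FF...........  {b→[1]; c→[0]}
  5. unlink(c)  ⇒  .F...........  {b→[1]}
  6. create(c)  ⇒  FF...........  {b→[1]; c→[0]}
  7. append(c, 2)  ⇒  FFFF.........  {b→[1]; c→[0, 2, 3]}
  8. create(d)  ⇒  FFFFF........  {b→[1]; c→[0, 2, 3]; d→[4]}
  9. append(d, 3)  ⇒  FFFFFFFF.....  {b→[1]; c→[0, 2, 3]; d→[4, 5, 6, 7]}
  10. append(c, 2)  ⇒  FFFFFFFFFF...  {b→[1]; c→[0, 2, 3, 8, 9]; d→[4, 5, 6, 7]}
  11. unlink(d)  ⇒  FFFF....FF...  {b→[1]; c→[0, 2, 3, 8, 9]}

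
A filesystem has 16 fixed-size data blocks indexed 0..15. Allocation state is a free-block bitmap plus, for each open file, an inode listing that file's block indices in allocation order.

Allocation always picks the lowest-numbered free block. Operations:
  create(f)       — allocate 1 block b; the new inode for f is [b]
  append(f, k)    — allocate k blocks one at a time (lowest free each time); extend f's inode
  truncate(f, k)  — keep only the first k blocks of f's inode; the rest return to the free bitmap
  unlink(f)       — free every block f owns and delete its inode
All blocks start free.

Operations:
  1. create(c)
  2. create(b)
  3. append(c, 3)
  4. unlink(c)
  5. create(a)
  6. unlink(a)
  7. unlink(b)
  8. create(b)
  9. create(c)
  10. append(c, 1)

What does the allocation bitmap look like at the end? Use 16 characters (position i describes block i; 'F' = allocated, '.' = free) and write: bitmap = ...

create(c): bitmap=F............... | c=[0]
create(b): bitmap=FF.............. | b=[1] c=[0]
append(c, 3): bitmap=FFFFF........... | b=[1] c=[0, 2, 3, 4]
unlink(c): bitmap=.F.............. | b=[1]
create(a): bitmap=FF.............. | a=[0] b=[1]
unlink(a): bitmap=.F.............. | b=[1]
unlink(b): bitmap=................ | 
create(b): bitmap=F............... | b=[0]
create(c): bitmap=FF.............. | b=[0] c=[1]
append(c, 1): bitmap=FFF............. | b=[0] c=[1, 2]

bitmap = FFF.............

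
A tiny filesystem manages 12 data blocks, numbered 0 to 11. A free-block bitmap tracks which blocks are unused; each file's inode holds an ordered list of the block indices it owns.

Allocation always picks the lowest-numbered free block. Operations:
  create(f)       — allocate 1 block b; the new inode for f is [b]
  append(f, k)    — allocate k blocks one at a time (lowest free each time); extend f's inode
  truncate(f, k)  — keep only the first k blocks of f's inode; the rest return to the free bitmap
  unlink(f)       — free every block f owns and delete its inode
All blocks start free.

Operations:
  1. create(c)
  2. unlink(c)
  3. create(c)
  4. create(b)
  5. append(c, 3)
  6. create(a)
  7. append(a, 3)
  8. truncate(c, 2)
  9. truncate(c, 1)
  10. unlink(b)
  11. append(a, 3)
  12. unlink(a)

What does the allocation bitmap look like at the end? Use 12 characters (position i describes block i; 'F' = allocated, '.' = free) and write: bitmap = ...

create(c): bitmap=F........... | c=[0]
unlink(c): bitmap=............ | 
create(c): bitmap=F........... | c=[0]
create(b): bitmap=FF.......... | b=[1] c=[0]
append(c, 3): bitmap=FFFFF....... | b=[1] c=[0, 2, 3, 4]
create(a): bitmap=FFFFFF...... | a=[5] b=[1] c=[0, 2, 3, 4]
append(a, 3): bitmap=FFFFFFFFF... | a=[5, 6, 7, 8] b=[1] c=[0, 2, 3, 4]
truncate(c, 2): bitmap=FFF..FFFF... | a=[5, 6, 7, 8] b=[1] c=[0, 2]
truncate(c, 1): bitmap=FF...FFFF... | a=[5, 6, 7, 8] b=[1] c=[0]
unlink(b): bitmap=F....FFFF... | a=[5, 6, 7, 8] c=[0]
append(a, 3): bitmap=FFFF.FFFF... | a=[5, 6, 7, 8, 1, 2, 3] c=[0]
unlink(a): bitmap=F........... | c=[0]

bitmap = F...........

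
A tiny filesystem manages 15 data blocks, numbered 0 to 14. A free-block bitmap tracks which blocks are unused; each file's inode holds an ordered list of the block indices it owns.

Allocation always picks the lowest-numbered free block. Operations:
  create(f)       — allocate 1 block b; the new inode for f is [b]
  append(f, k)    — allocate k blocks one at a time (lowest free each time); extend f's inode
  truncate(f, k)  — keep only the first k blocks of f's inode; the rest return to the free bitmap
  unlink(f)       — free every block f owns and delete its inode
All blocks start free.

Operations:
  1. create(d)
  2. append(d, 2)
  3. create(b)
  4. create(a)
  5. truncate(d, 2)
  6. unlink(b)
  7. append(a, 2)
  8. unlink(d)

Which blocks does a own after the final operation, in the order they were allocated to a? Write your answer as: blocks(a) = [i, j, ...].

blocks(a) = [4, 2, 3]

create(d): bitmap=F.............. | d=[0]
append(d, 2): bitmap=FFF............ | d=[0, 1, 2]
create(b): bitmap=FFFF........... | b=[3] d=[0, 1, 2]
create(a): bitmap=FFFFF.......... | a=[4] b=[3] d=[0, 1, 2]
truncate(d, 2): bitmap=FF.FF.......... | a=[4] b=[3] d=[0, 1]
unlink(b): bitmap=FF..F.......... | a=[4] d=[0, 1]
append(a, 2): bitmap=FFFFF.......... | a=[4, 2, 3] d=[0, 1]
unlink(d): bitmap=..FFF.......... | a=[4, 2, 3]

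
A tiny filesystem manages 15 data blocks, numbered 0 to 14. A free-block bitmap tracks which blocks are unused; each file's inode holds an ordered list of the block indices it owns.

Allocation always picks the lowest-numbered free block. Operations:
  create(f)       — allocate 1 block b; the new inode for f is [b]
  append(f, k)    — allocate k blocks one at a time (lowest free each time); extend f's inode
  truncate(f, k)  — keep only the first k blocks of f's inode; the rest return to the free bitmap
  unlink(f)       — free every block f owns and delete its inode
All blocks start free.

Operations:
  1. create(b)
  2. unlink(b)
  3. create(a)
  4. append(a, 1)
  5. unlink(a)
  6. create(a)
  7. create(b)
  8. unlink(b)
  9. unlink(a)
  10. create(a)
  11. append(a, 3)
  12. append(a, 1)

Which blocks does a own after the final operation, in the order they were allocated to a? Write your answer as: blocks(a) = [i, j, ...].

blocks(a) = [0, 1, 2, 3, 4]

  1. create(b)  ⇒  F..............  {b→[0]}
  2. unlink(b)  ⇒  ...............  {}
  3. create(a)  ⇒  F..............  {a→[0]}
  4. append(a, 1)  ⇒  FF.............  {a→[0, 1]}
  5. unlink(a)  ⇒  ...............  {}
  6. create(a)  ⇒  F..............  {a→[0]}
  7. create(b)  ⇒  FF.............  {a→[0]; b→[1]}
  8. unlink(b)  ⇒  F..............  {a→[0]}
  9. unlink(a)  ⇒  ...............  {}
  10. create(a)  ⇒  F..............  {a→[0]}
  11. append(a, 3)  ⇒  FFFF...........  {a→[0, 1, 2, 3]}
  12. append(a, 1)  ⇒  FFFFF..........  {a→[0, 1, 2, 3, 4]}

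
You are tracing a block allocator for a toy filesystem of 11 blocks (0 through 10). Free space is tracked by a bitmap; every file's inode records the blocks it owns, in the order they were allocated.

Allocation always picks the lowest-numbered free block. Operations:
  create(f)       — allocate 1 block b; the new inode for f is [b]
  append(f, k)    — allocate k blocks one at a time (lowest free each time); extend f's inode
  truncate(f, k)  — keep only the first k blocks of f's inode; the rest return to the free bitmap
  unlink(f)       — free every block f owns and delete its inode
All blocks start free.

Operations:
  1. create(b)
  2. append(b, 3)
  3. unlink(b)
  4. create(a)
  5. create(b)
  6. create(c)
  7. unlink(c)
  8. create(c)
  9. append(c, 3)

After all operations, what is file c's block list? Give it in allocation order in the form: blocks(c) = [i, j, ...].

[1] create(b) — b=0 (map F..........)
[2] append(b, 3) — b=0,1,2,3 (map FFFF.......)
[3] unlink(b) —  (map ...........)
[4] create(a) — a=0 (map F..........)
[5] create(b) — a=0 b=1 (map FF.........)
[6] create(c) — a=0 b=1 c=2 (map FFF........)
[7] unlink(c) — a=0 b=1 (map FF.........)
[8] create(c) — a=0 b=1 c=2 (map FFF........)
[9] append(c, 3) — a=0 b=1 c=2,3,4,5 (map FFFFFF.....)

blocks(c) = [2, 3, 4, 5]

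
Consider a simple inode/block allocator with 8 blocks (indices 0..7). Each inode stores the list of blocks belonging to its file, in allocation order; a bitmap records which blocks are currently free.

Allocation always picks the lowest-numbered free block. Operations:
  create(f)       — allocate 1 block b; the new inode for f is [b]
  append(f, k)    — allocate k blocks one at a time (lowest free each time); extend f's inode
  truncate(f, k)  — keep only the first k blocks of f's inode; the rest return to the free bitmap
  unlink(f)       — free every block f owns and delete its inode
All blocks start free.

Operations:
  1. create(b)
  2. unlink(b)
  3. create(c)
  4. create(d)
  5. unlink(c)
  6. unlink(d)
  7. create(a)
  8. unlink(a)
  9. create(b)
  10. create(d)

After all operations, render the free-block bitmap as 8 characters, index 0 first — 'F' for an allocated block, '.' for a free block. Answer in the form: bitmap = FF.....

bitmap = FF......

after create(b) → b:[0]  free=[F.......]
after unlink(b) →   free=[........]
after create(c) → c:[0]  free=[F.......]
after create(d) → c:[0], d:[1]  free=[FF......]
after unlink(c) → d:[1]  free=[.F......]
after unlink(d) →   free=[........]
after create(a) → a:[0]  free=[F.......]
after unlink(a) →   free=[........]
after create(b) → b:[0]  free=[F.......]
after create(d) → b:[0], d:[1]  free=[FF......]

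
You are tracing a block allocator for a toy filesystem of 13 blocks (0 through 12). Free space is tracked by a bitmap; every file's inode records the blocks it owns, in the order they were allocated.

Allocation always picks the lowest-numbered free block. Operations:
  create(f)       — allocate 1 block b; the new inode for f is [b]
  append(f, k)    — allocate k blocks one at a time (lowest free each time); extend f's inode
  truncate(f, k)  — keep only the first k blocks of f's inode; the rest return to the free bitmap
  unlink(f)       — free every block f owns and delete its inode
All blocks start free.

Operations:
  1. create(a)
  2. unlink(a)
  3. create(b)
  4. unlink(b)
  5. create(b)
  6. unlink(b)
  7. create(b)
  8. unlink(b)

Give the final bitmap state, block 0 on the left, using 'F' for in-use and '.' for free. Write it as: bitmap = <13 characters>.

  1. create(a)  ⇒  F............  {a→[0]}
  2. unlink(a)  ⇒  .............  {}
  3. create(b)  ⇒  F............  {b→[0]}
  4. unlink(b)  ⇒  .............  {}
  5. create(b)  ⇒  F............  {b→[0]}
  6. unlink(b)  ⇒  .............  {}
  7. create(b)  ⇒  F............  {b→[0]}
  8. unlink(b)  ⇒  .............  {}

bitmap = .............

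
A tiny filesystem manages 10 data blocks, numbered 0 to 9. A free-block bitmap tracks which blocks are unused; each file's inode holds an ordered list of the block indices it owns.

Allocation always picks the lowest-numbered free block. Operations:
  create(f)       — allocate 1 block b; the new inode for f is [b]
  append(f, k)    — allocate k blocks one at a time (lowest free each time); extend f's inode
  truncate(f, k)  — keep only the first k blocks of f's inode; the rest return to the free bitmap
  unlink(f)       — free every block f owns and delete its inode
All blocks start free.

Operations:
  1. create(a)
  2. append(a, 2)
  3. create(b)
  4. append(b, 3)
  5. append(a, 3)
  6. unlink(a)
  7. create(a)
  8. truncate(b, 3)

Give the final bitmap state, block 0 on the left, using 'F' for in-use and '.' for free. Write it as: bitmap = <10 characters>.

bitmap = F..FFF....

[1] create(a) — a=0 (map F.........)
[2] append(a, 2) — a=0,1,2 (map FFF.......)
[3] create(b) — a=0,1,2 b=3 (map FFFF......)
[4] append(b, 3) — a=0,1,2 b=3,4,5,6 (map FFFFFFF...)
[5] append(a, 3) — a=0,1,2,7,8,9 b=3,4,5,6 (map FFFFFFFFFF)
[6] unlink(a) — b=3,4,5,6 (map ...FFFF...)
[7] create(a) — a=0 b=3,4,5,6 (map F..FFFF...)
[8] truncate(b, 3) — a=0 b=3,4,5 (map F..FFF....)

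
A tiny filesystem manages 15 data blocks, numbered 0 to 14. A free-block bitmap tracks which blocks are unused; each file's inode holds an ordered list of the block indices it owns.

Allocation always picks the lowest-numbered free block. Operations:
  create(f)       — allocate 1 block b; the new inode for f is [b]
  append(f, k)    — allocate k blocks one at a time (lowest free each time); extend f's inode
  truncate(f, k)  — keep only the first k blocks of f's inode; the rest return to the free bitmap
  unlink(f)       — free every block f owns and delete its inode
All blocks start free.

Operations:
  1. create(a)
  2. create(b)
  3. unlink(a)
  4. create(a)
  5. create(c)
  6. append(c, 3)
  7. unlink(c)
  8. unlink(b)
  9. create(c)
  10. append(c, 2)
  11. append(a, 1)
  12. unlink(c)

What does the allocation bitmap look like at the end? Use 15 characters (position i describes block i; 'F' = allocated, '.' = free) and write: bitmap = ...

  1. create(a)  ⇒  F..............  {a→[0]}
  2. create(b)  ⇒  FF.............  {a→[0]; b→[1]}
  3. unlink(a)  ⇒  .F.............  {b→[1]}
  4. create(a)  ⇒  FF.............  {a→[0]; b→[1]}
  5. create(c)  ⇒  FFF............  {a→[0]; b→[1]; c→[2]}
  6. append(c, 3)  ⇒  FFFFFF.........  {a→[0]; b→[1]; c→[2, 3, 4, 5]}
  7. unlink(c)  ⇒  FF.............  {a→[0]; b→[1]}
  8. unlink(b)  ⇒  F..............  {a→[0]}
  9. create(c)  ⇒  FF.............  {a→[0]; c→[1]}
  10. append(c, 2)  ⇒  FFFF...........  {a→[0]; c→[1, 2, 3]}
  11. append(a, 1)  ⇒  FFFFF..........  {a→[0, 4]; c→[1, 2, 3]}
  12. unlink(c)  ⇒  F...F..........  {a→[0, 4]}

bitmap = F...F..........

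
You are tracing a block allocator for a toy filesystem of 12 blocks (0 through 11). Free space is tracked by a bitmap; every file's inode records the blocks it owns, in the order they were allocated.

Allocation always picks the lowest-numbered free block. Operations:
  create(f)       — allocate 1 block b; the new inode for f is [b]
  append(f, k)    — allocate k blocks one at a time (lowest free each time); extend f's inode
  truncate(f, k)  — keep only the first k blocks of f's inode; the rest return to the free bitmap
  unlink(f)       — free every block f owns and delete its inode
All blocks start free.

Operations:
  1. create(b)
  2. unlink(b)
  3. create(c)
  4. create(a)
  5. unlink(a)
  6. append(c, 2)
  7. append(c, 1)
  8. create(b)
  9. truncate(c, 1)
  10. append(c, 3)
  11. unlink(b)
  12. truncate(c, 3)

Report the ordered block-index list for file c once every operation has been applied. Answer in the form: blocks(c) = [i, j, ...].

blocks(c) = [0, 1, 2]

create(b): bitmap=F........... | b=[0]
unlink(b): bitmap=............ | 
create(c): bitmap=F........... | c=[0]
create(a): bitmap=FF.......... | a=[1] c=[0]
unlink(a): bitmap=F........... | c=[0]
append(c, 2): bitmap=FFF......... | c=[0, 1, 2]
append(c, 1): bitmap=FFFF........ | c=[0, 1, 2, 3]
create(b): bitmap=FFFFF....... | b=[4] c=[0, 1, 2, 3]
truncate(c, 1): bitmap=F...F....... | b=[4] c=[0]
append(c, 3): bitmap=FFFFF....... | b=[4] c=[0, 1, 2, 3]
unlink(b): bitmap=FFFF........ | c=[0, 1, 2, 3]
truncate(c, 3): bitmap=FFF......... | c=[0, 1, 2]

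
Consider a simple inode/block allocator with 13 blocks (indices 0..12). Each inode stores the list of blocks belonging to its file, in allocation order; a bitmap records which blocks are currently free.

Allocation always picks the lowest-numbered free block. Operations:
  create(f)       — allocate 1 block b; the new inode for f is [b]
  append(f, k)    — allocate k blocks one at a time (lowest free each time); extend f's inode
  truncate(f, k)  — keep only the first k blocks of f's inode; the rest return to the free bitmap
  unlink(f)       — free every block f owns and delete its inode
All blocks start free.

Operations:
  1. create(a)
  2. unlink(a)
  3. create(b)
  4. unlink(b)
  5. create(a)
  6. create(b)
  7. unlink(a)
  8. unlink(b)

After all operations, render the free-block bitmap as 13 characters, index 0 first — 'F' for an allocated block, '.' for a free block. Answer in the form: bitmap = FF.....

after create(a) → a:[0]  free=[F............]
after unlink(a) →   free=[.............]
after create(b) → b:[0]  free=[F............]
after unlink(b) →   free=[.............]
after create(a) → a:[0]  free=[F............]
after create(b) → a:[0], b:[1]  free=[FF...........]
after unlink(a) → b:[1]  free=[.F...........]
after unlink(b) →   free=[.............]

bitmap = .............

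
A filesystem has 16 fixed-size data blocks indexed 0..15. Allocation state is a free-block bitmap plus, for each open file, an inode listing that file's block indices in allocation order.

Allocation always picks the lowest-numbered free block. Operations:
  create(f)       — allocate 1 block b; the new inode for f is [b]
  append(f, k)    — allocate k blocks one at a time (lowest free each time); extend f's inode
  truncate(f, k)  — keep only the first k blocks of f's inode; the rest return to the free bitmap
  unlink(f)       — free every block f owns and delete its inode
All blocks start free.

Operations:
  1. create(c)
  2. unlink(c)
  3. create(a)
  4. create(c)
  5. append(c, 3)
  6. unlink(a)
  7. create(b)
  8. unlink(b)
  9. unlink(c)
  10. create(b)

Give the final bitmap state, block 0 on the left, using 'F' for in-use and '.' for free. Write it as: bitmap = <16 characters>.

after create(c) → c:[0]  free=[F...............]
after unlink(c) →   free=[................]
after create(a) → a:[0]  free=[F...............]
after create(c) → a:[0], c:[1]  free=[FF..............]
after append(c, 3) → a:[0], c:[1, 2, 3, 4]  free=[FFFFF...........]
after unlink(a) → c:[1, 2, 3, 4]  free=[.FFFF...........]
after create(b) → b:[0], c:[1, 2, 3, 4]  free=[FFFFF...........]
after unlink(b) → c:[1, 2, 3, 4]  free=[.FFFF...........]
after unlink(c) →   free=[................]
after create(b) → b:[0]  free=[F...............]

bitmap = F...............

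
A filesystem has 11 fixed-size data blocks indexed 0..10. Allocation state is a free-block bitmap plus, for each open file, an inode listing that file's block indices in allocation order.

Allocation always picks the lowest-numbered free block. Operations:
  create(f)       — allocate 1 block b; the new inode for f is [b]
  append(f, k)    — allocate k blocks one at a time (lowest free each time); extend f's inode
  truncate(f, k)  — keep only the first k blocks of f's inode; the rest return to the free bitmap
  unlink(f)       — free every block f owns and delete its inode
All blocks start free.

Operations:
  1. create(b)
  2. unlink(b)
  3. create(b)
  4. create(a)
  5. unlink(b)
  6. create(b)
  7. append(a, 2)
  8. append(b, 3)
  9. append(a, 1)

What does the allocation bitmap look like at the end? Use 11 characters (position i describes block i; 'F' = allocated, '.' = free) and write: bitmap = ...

bitmap = FFFFFFFF...

  1. create(b)  ⇒  F..........  {b→[0]}
  2. unlink(b)  ⇒  ...........  {}
  3. create(b)  ⇒  F..........  {b→[0]}
  4. create(a)  ⇒  FF.........  {a→[1]; b→[0]}
  5. unlink(b)  ⇒  .F.........  {a→[1]}
  6. create(b)  ⇒  FF.........  {a→[1]; b→[0]}
  7. append(a, 2)  ⇒  FFFF.......  {a→[1, 2, 3]; b→[0]}
  8. append(b, 3)  ⇒  FFFFFFF....  {a→[1, 2, 3]; b→[0, 4, 5, 6]}
  9. append(a, 1)  ⇒  FFFFFFFF...  {a→[1, 2, 3, 7]; b→[0, 4, 5, 6]}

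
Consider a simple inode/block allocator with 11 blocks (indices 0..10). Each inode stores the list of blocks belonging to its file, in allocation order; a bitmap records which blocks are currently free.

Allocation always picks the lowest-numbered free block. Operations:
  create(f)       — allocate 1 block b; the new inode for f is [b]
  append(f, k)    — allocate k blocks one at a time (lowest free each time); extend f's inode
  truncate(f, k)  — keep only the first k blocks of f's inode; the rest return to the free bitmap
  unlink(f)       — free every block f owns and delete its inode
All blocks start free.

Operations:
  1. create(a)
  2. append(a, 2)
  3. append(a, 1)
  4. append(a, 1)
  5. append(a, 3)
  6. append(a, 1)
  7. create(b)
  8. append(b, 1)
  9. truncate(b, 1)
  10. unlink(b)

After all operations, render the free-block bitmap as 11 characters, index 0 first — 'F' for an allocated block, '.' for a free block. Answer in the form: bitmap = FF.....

after create(a) → a:[0]  free=[F..........]
after append(a, 2) → a:[0, 1, 2]  free=[FFF........]
after append(a, 1) → a:[0, 1, 2, 3]  free=[FFFF.......]
after append(a, 1) → a:[0, 1, 2, 3, 4]  free=[FFFFF......]
after append(a, 3) → a:[0, 1, 2, 3, 4, 5, 6, 7]  free=[FFFFFFFF...]
after append(a, 1) → a:[0, 1, 2, 3, 4, 5, 6, 7, 8]  free=[FFFFFFFFF..]
after create(b) → a:[0, 1, 2, 3, 4, 5, 6, 7, 8], b:[9]  free=[FFFFFFFFFF.]
after append(b, 1) → a:[0, 1, 2, 3, 4, 5, 6, 7, 8], b:[9, 10]  free=[FFFFFFFFFFF]
after truncate(b, 1) → a:[0, 1, 2, 3, 4, 5, 6, 7, 8], b:[9]  free=[FFFFFFFFFF.]
after unlink(b) → a:[0, 1, 2, 3, 4, 5, 6, 7, 8]  free=[FFFFFFFFF..]

bitmap = FFFFFFFFF..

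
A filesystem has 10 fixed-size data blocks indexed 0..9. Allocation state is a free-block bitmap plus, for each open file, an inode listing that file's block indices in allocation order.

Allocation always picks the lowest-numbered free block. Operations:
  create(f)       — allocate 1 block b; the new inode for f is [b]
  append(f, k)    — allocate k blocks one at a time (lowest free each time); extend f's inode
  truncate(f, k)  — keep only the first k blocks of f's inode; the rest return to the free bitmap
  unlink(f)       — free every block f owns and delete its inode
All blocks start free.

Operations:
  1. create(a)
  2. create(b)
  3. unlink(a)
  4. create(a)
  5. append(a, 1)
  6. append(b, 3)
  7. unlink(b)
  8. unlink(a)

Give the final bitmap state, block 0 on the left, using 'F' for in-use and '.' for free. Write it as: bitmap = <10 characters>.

bitmap = ..........

  1. create(a)  ⇒  F.........  {a→[0]}
  2. create(b)  ⇒  FF........  {a→[0]; b→[1]}
  3. unlink(a)  ⇒  .F........  {b→[1]}
  4. create(a)  ⇒  FF........  {a→[0]; b→[1]}
  5. append(a, 1)  ⇒  FFF.......  {a→[0, 2]; b→[1]}
  6. append(b, 3)  ⇒  FFFFFF....  {a→[0, 2]; b→[1, 3, 4, 5]}
  7. unlink(b)  ⇒  F.F.......  {a→[0, 2]}
  8. unlink(a)  ⇒  ..........  {}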